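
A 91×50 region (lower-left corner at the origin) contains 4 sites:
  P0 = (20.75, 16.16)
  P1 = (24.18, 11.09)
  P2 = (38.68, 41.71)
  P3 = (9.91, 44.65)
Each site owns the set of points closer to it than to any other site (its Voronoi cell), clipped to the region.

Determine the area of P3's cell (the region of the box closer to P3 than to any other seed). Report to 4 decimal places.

1. box [0,91]×[0,50]: [(0, 0) (91, 0) (91, 50) (0, 50)]
2. ⊥bis P3·P0 via (15.33,30.405): [(0, 24.5722) (66.8301, 50) (0, 50)]  |A|=849.6726
3. ⊥bis P3·P1 via (17.045,27.87): [(0, 24.5722) (66.8301, 50) (0, 50)]  |A|=849.6726
4. ⊥bis P3·P2 via (24.295,43.18): [(0, 24.5722) (23.2994, 33.4372) (24.9919, 50) (0, 50)]  |A|=503.1942
5. canonical 4-gon: [(0, 24.5722) (23.2994, 33.4372) (24.9919, 50) (0, 50)]
6. shoelace: 503.1942

Area of P3's cell: 503.1942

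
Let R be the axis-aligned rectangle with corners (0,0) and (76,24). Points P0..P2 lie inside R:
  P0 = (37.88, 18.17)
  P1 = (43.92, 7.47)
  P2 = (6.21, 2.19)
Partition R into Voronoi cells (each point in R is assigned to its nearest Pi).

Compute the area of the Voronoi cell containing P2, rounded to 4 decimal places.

Area of P2's cell: 504.1947

1. box [0,76]×[0,24]: [(0, 0) (76, 0) (76, 24) (0, 24)]
2. ⊥bis P2·P0 via (22.045,10.18): [(0, 0) (27.1816, 0) (15.0717, 24) (0, 24)]  |A|=507.04
3. ⊥bis P2·P1 via (25.065,4.83): [(0, 0) (25.7413, 0) (25.1881, 3.9508) (15.0717, 24) (0, 24)]  |A|=504.1947
4. canonical 5-gon: [(0, 0) (25.7413, 0) (25.1881, 3.9508) (15.0717, 24) (0, 24)]
5. shoelace: 504.1947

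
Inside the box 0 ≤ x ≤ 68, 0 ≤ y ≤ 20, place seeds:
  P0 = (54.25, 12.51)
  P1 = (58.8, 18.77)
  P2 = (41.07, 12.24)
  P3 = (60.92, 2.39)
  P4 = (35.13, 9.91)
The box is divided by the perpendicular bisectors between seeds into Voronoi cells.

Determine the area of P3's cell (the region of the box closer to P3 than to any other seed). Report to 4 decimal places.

1. box [0,68]×[0,20]: [(0, 0) (68, 0) (68, 20) (0, 20)]
2. ⊥bis P3·P0 via (57.585,7.45): [(46.2816, 0) (68, 0) (68, 14.3144)]  |A|=155.4436
3. ⊥bis P3·P1 via (59.86,10.58): [(62.9385, 10.9784) (46.2816, 0) (68, 0) (68, 11.6335)]  |A|=148.6589
4. ⊥bis P3·P2 via (50.995,7.315): [(62.9385, 10.9784) (47.8918, 1.0613) (47.3651, 0) (68, 0) (68, 11.6335)]  |A|=148.0839
5. ⊥bis P3·P4 via (48.025,6.15): [(62.9385, 10.9784) (47.8918, 1.0613) (47.3651, 0) (68, 0) (68, 11.6335)]  |A|=148.0839
6. canonical 5-gon: [(62.9385, 10.9784) (47.8918, 1.0613) (47.3651, 0) (68, 0) (68, 11.6335)]
7. shoelace: 148.0839

Area of P3's cell: 148.0839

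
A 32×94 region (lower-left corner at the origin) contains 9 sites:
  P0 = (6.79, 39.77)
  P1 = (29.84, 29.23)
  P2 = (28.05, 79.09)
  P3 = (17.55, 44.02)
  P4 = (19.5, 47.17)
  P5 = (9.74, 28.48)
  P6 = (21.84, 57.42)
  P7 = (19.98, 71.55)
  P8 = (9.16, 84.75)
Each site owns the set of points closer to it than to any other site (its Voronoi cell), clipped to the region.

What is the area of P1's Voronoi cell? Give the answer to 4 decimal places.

1. box [0,32]×[0,94]: [(0, 0) (32, 0) (32, 94) (0, 94)]
2. ⊥bis P1·P0 via (18.315,34.5): [(2.5393, 0) (32, 0) (32, 64.4278)]  |A|=949.0445
3. ⊥bis P1·P2 via (28.945,54.16): [(27.2775, 54.1001) (2.5393, 0) (32, 0) (32, 54.2697)]  |A|=925.0586
4. ⊥bis P1·P3 via (23.695,36.625): [(16.5851, 30.7169) (2.5393, 0) (32, 0) (32, 43.5262)]  |A|=787.9465
5. ⊥bis P1·P4 via (24.67,38.2): [(27.6739, 39.9314) (16.5851, 30.7169) (2.5393, 0) (32, 0) (32, 42.4248)]  |A|=785.5641
6. ⊥bis P1·P5 via (19.79,28.855): [(27.6739, 39.9314) (19.6262, 33.244) (20.8667, 0) (32, 0) (32, 42.4248)]  |A|=451.967
7. ⊥bis P1·P6 via (25.84,43.325): [(27.6739, 39.9314) (19.6262, 33.244) (20.8667, 0) (32, 0) (32, 42.4248)]  |A|=451.967
8. ⊥bis P1·P7 via (24.91,50.39): [(27.6739, 39.9314) (19.6262, 33.244) (20.8667, 0) (32, 0) (32, 42.4248)]  |A|=451.967
9. ⊥bis P1·P8 via (19.5,56.99): [(27.6739, 39.9314) (19.6262, 33.244) (20.8667, 0) (32, 0) (32, 42.4248)]  |A|=451.967
10. canonical 5-gon: [(27.6739, 39.9314) (19.6262, 33.244) (20.8667, 0) (32, 0) (32, 42.4248)]
11. shoelace: 451.967

Area of P1's cell: 451.9670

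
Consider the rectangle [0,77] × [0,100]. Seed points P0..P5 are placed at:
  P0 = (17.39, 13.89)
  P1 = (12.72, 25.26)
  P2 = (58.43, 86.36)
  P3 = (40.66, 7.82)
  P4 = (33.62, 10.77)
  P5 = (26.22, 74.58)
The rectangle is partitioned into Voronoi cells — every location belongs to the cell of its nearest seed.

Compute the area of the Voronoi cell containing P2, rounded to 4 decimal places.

1. box [0,77]×[0,100]: [(0, 0) (77, 0) (77, 100) (0, 100)]
2. ⊥bis P2·P0 via (37.91,50.125): [(0, 71.5936) (77, 27.9882) (77, 100) (0, 100)]  |A|=3866.1022
3. ⊥bis P2·P1 via (35.575,55.81): [(0, 82.4243) (59.5702, 37.8587) (77, 27.9882) (77, 100) (0, 100)]  |A|=3543.5075
4. ⊥bis P2·P3 via (49.545,47.09): [(0, 82.4243) (46.2276, 47.8406) (77, 40.8782) (77, 100) (0, 100)]  |A|=3324.0386
5. ⊥bis P2·P4 via (46.025,48.565): [(0, 82.4243) (44.6608, 49.0128) (52.6802, 46.3807) (77, 40.8782) (77, 100) (0, 100)]  |A|=3321.4006
6. ⊥bis P2·P5 via (42.325,80.47): [(54.9829, 45.8597) (77, 40.8782) (77, 100) (35.1824, 100)]  |A|=1782.8562
7. canonical 4-gon: [(54.9829, 45.8597) (77, 40.8782) (77, 100) (35.1824, 100)]
8. shoelace: 1782.8562

Area of P2's cell: 1782.8562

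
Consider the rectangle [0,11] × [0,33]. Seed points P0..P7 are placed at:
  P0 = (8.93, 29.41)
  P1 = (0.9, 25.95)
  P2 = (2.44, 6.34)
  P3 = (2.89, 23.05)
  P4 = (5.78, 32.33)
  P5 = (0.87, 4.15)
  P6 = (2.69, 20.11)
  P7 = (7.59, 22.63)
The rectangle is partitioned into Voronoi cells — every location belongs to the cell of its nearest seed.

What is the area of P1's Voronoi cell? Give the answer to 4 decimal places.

1. box [0,11]×[0,33]: [(0, 0) (11, 0) (11, 33) (0, 33)]
2. ⊥bis P1·P0 via (4.915,27.68): [(0, 0) (11, 0) (11, 13.5579) (2.6227, 33) (0, 33)]  |A|=281.5637
3. ⊥bis P1·P2 via (1.67,16.145): [(0, 16.0139) (9.6164, 16.769) (2.6227, 33) (0, 33)]  |A|=102.9569
4. ⊥bis P1·P3 via (1.895,24.5): [(0, 23.1996) (5.2834, 26.8251) (2.6227, 33) (0, 33)]  |A|=33.9868
5. ⊥bis P1·P4 via (3.34,29.14): [(0, 31.6947) (0, 23.1996) (5.2834, 26.8251) (4.7509, 28.0608)]  |A|=24.4092
6. ⊥bis P1·P5 via (0.885,15.05): [(0, 31.6947) (0, 23.1996) (5.2834, 26.8251) (4.7509, 28.0608)]  |A|=24.4092
7. ⊥bis P1·P6 via (1.795,23.03): [(0, 31.6947) (0, 23.1996) (5.2834, 26.8251) (4.7509, 28.0608)]  |A|=24.4092
8. ⊥bis P1·P7 via (4.245,24.29): [(0, 31.6947) (0, 23.1996) (5.2834, 26.8251) (4.7509, 28.0608)]  |A|=24.4092
9. canonical 4-gon: [(0, 31.6947) (0, 23.1996) (5.2834, 26.8251) (4.7509, 28.0608)]
10. shoelace: 24.4092

Area of P1's cell: 24.4092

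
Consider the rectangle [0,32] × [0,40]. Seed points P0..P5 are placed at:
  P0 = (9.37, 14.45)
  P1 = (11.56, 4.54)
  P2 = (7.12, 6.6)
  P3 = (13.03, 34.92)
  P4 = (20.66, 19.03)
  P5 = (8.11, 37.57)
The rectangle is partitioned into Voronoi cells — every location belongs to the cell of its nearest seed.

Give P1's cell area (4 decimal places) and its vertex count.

Area of P1's cell: 178.7045 (5 vertices)

1. box [0,32]×[0,40]: [(0, 0) (32, 0) (32, 40) (0, 40)]
2. ⊥bis P1·P0 via (10.465,9.495): [(0, 7.1824) (0, 0) (32, 0) (32, 14.254)]  |A|=342.9816
3. ⊥bis P1·P2 via (9.34,5.57): [(11.2406, 9.6664) (6.7557, 0) (32, 0) (32, 14.254)]  |A|=269.9629
4. ⊥bis P1·P3 via (12.295,19.73): [(11.2406, 9.6664) (6.7557, 0) (32, 0) (32, 14.254)]  |A|=269.9629
5. ⊥bis P1·P4 via (16.11,11.785): [(17.3379, 11.0138) (11.2406, 9.6664) (6.7557, 0) (32, 0) (32, 1.8058)]  |A|=178.7045
6. ⊥bis P1·P5 via (9.835,21.055): [(17.3379, 11.0138) (11.2406, 9.6664) (6.7557, 0) (32, 0) (32, 1.8058)]  |A|=178.7045
7. canonical 5-gon: [(17.3379, 11.0138) (11.2406, 9.6664) (6.7557, 0) (32, 0) (32, 1.8058)]
8. shoelace: 178.7045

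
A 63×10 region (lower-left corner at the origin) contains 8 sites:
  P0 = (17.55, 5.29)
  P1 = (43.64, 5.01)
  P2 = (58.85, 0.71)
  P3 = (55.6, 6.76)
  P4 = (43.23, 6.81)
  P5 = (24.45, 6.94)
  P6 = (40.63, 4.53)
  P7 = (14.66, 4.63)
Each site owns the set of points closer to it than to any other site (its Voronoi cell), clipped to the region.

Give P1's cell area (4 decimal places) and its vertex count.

Area of P1's cell: 49.0271 (5 vertices)

1. box [0,63]×[0,10]: [(0, 0) (63, 0) (63, 10) (0, 10)]
2. ⊥bis P1·P0 via (30.595,5.15): [(30.5397, 0) (63, 0) (63, 10) (30.6471, 10)]  |A|=324.0661
3. ⊥bis P1·P2 via (51.245,2.86): [(30.5397, 0) (50.4365, 0) (53.2635, 10) (30.6471, 10)]  |A|=212.5661
4. ⊥bis P1·P3 via (49.62,5.885): [(30.5397, 0) (50.4365, 0) (50.4659, 0.1041) (49.0179, 10) (30.6471, 10)]  |A|=191.5587
5. ⊥bis P1·P4 via (43.435,5.91): [(30.5717, 2.98) (30.5397, 0) (50.4365, 0) (50.4659, 0.1041) (49.417, 7.2726)]  |A|=100.5211
6. ⊥bis P1·P5 via (34.045,5.975): [(33.8182, 3.7195) (33.4441, 0) (50.4365, 0) (50.4659, 0.1041) (49.417, 7.2726)]  |A|=90.2944
7. ⊥bis P1·P6 via (42.135,4.77): [(42.0051, 5.5843) (42.8957, 0) (50.4365, 0) (50.4659, 0.1041) (49.417, 7.2726)]  |A|=49.0271
8. ⊥bis P1·P7 via (29.15,4.82): [(42.0051, 5.5843) (42.8957, 0) (50.4365, 0) (50.4659, 0.1041) (49.417, 7.2726)]  |A|=49.0271
9. canonical 5-gon: [(42.0051, 5.5843) (42.8957, 0) (50.4365, 0) (50.4659, 0.1041) (49.417, 7.2726)]
10. shoelace: 49.0271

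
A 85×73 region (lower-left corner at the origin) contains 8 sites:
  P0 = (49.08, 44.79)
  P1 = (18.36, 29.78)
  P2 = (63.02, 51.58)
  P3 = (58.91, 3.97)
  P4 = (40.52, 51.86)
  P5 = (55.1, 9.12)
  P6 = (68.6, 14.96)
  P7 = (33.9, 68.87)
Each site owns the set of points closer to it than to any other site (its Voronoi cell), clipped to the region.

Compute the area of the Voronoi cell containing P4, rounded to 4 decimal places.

Area of P4's cell: 483.0963

1. box [0,85]×[0,73]: [(0, 0) (85, 0) (85, 73) (0, 73)]
2. ⊥bis P4·P0 via (44.8,48.325): [(0, 0) (4.8867, 0) (65.1799, 73) (0, 73)]  |A|=2557.4326
3. ⊥bis P4·P1 via (29.44,40.82): [(0, 70.3667) (34.4491, 35.7927) (65.1799, 73) (0, 73)]  |A|=1257.9426
4. ⊥bis P4·P2 via (51.77,51.72): [(0, 70.3667) (34.4491, 35.7927) (51.8337, 56.8411) (52.0348, 73) (0, 73)]  |A|=1151.7371
5. ⊥bis P4·P3 via (49.715,27.915): [(0, 70.3667) (34.4491, 35.7927) (51.8337, 56.8411) (52.0348, 73) (0, 73)]  |A|=1151.7371
6. ⊥bis P4·P5 via (47.81,30.49): [(0, 70.3667) (34.4491, 35.7927) (51.8337, 56.8411) (52.0348, 73) (0, 73)]  |A|=1151.7371
7. ⊥bis P4·P6 via (54.56,33.41): [(0, 70.3667) (34.4491, 35.7927) (51.8337, 56.8411) (52.0348, 73) (0, 73)]  |A|=1151.7371
8. ⊥bis P4·P7 via (37.21,60.365): [(17.5783, 52.7247) (34.4491, 35.7927) (51.8337, 56.8411) (51.949, 66.1012)]  |A|=483.0963
9. canonical 4-gon: [(17.5783, 52.7247) (34.4491, 35.7927) (51.8337, 56.8411) (51.949, 66.1012)]
10. shoelace: 483.0963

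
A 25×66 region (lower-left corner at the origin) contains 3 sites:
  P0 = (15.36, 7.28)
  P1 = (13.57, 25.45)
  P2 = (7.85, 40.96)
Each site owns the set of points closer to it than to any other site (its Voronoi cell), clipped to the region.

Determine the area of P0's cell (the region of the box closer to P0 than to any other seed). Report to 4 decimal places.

1. box [0,25]×[0,66]: [(0, 0) (25, 0) (25, 66) (0, 66)]
2. ⊥bis P0·P1 via (14.465,16.365): [(0, 14.94) (0, 0) (25, 0) (25, 17.4028)]  |A|=404.2855
3. ⊥bis P0·P2 via (11.605,24.12): [(0, 14.94) (0, 0) (25, 0) (25, 17.4028)]  |A|=404.2855
4. canonical 4-gon: [(0, 14.94) (0, 0) (25, 0) (25, 17.4028)]
5. shoelace: 404.2855

Area of P0's cell: 404.2855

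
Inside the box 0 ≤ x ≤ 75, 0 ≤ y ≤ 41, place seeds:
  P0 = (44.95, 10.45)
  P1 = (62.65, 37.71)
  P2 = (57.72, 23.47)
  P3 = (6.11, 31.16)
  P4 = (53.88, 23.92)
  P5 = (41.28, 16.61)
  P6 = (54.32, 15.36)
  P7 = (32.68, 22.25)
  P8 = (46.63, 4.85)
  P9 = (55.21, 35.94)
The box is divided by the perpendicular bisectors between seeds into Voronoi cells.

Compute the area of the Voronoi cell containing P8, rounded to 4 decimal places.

Area of P8's cell: 204.4593

1. box [0,75]×[0,41]: [(0, 0) (75, 0) (75, 41) (0, 41)]
2. ⊥bis P8·P0 via (45.79,7.65): [(20.29, 0) (75, 0) (75, 16.413)]  |A|=448.9776
3. ⊥bis P8·P1 via (54.64,21.28): [(68.5761, 14.4858) (20.29, 0) (75, 0) (75, 11.354)]  |A|=432.7285
4. ⊥bis P8·P2 via (52.175,14.16): [(57.3051, 11.1045) (20.29, 0) (75, 0) (75, 0.5655)]  |A|=308.7678
5. ⊥bis P8·P3 via (26.37,18.005): [(57.3051, 11.1045) (20.29, 0) (75, 0) (75, 0.5655)]  |A|=308.7678
6. ⊥bis P8·P4 via (50.255,14.385): [(57.3051, 11.1045) (20.29, 0) (75, 0) (75, 0.5655)]  |A|=308.7678
7. ⊥bis P8·P5 via (43.955,10.73): [(57.3051, 11.1045) (20.5221, 0.0696) (20.3691, 0) (75, 0) (75, 0.5655)]  |A|=308.7651
8. ⊥bis P8·P6 via (50.475,10.105): [(51.4923, 9.3607) (20.5221, 0.0696) (20.3691, 0) (64.2856, 0)]  |A|=205.9116
9. ⊥bis P8·P7 via (39.655,13.55): [(51.4923, 9.3607) (24.2272, 1.1812) (22.7539, 0) (64.2856, 0)]  |A|=204.4593
10. ⊥bis P8·P9 via (50.92,20.395): [(51.4923, 9.3607) (24.2272, 1.1812) (22.7539, 0) (64.2856, 0)]  |A|=204.4593
11. canonical 4-gon: [(51.4923, 9.3607) (24.2272, 1.1812) (22.7539, 0) (64.2856, 0)]
12. shoelace: 204.4593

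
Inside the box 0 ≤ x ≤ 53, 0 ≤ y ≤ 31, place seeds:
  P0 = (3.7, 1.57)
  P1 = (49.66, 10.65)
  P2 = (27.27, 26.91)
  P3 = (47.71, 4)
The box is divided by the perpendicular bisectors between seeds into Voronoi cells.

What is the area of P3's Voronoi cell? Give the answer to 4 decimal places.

1. box [0,53]×[0,31]: [(0, 0) (53, 0) (53, 31) (0, 31)]
2. ⊥bis P3·P0 via (25.705,2.785): [(25.8588, 0) (53, 0) (53, 31) (24.1471, 31)]  |A|=867.9087
3. ⊥bis P3·P1 via (48.685,7.325): [(25.072, 14.2491) (25.8588, 0) (53, 0) (53, 6.0597)]  |A|=277.9868
4. ⊥bis P3·P2 via (37.49,15.455): [(33.4009, 11.8068) (25.5916, 4.8394) (25.8588, 0) (53, 0) (53, 6.0597)]  |A|=239.4347
5. canonical 5-gon: [(33.4009, 11.8068) (25.5916, 4.8394) (25.8588, 0) (53, 0) (53, 6.0597)]
6. shoelace: 239.4347

Area of P3's cell: 239.4347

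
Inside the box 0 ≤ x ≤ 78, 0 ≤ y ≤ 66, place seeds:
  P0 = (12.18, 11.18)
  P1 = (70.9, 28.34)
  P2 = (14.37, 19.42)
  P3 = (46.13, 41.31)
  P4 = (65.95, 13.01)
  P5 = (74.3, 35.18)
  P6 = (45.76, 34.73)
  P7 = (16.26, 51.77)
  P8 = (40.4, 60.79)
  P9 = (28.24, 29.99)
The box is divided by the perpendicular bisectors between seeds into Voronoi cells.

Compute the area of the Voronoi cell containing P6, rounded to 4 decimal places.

1. box [0,78]×[0,66]: [(0, 0) (78, 0) (78, 66) (0, 66)]
2. ⊥bis P6·P0 via (28.97,22.955): [(0, 64.2634) (45.0686, 0) (78, 0) (78, 66) (0, 66)]  |A|=3699.8702
3. ⊥bis P6·P1 via (58.33,31.535): [(0, 64.2634) (45.0686, 0) (50.3145, 0) (67.0902, 66) (0, 66)]  |A|=2426.2265
4. ⊥bis P6·P2 via (30.065,27.075): [(39.164, 8.4193) (45.0686, 0) (50.3145, 0) (67.0902, 66) (11.0799, 66)]  |A|=2073.2255
5. ⊥bis P6·P3 via (45.945,38.02): [(24.1284, 39.2468) (39.164, 8.4193) (45.0686, 0) (50.3145, 0) (59.7806, 37.242)]  |A|=804.0279
6. ⊥bis P6·P4 via (55.855,23.87): [(24.1284, 39.2468) (39.164, 8.4193) (39.1914, 8.3802) (56.5447, 24.5111) (59.7806, 37.242)]  |A|=619.6217
7. ⊥bis P6·P5 via (60.03,34.955): [(24.1284, 39.2468) (39.164, 8.4193) (39.1914, 8.3802) (56.5447, 24.5111) (59.7806, 37.242)]  |A|=619.6217
8. ⊥bis P6·P7 via (31.01,43.25): [(28.5539, 38.9979) (26.2202, 34.9579) (39.164, 8.4193) (39.1914, 8.3802) (56.5447, 24.5111) (59.7806, 37.242)]  |A|=610.3918
9. ⊥bis P6·P8 via (43.08,47.76): [(28.5539, 38.9979) (26.2202, 34.9579) (39.164, 8.4193) (39.1914, 8.3802) (56.5447, 24.5111) (59.7806, 37.242)]  |A|=610.3918
10. ⊥bis P6·P9 via (37,32.36): [(35.3069, 38.6182) (42.6243, 11.5713) (56.5447, 24.5111) (59.7806, 37.242)]  |A|=393.6072
11. canonical 4-gon: [(35.3069, 38.6182) (42.6243, 11.5713) (56.5447, 24.5111) (59.7806, 37.242)]
12. shoelace: 393.6072

Area of P6's cell: 393.6072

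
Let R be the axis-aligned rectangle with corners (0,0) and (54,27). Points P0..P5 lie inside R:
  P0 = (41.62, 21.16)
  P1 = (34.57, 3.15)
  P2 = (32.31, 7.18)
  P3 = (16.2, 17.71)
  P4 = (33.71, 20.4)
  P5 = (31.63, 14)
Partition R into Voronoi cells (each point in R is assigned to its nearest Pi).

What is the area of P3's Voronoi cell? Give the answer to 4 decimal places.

Area of P3's cell: 600.8460

1. box [0,54]×[0,27]: [(0, 0) (54, 0) (54, 27) (0, 27)]
2. ⊥bis P3·P0 via (28.91,19.435): [(0, 0) (31.5477, 0) (27.8833, 27) (0, 27)]  |A|=802.3184
3. ⊥bis P3·P1 via (25.385,10.43): [(0, 0) (17.1182, 0) (29.4381, 15.5437) (27.8833, 27) (0, 27)]  |A|=690.1743
4. ⊥bis P3·P2 via (24.255,12.445): [(0, 0) (16.1206, 0) (28.8952, 19.5441) (27.8833, 27) (0, 27)]  |A|=651.5635
5. ⊥bis P3·P4 via (24.955,19.055): [(0, 0) (16.1206, 0) (25.644, 14.5701) (23.7344, 27) (0, 27)]  |A|=611.1416
6. ⊥bis P3·P5 via (23.915,15.855): [(0, 0) (16.1206, 0) (22.4201, 9.6378) (24.8495, 19.7417) (23.7344, 27) (0, 27)]  |A|=600.846
7. canonical 6-gon: [(0, 0) (16.1206, 0) (22.4201, 9.6378) (24.8495, 19.7417) (23.7344, 27) (0, 27)]
8. shoelace: 600.846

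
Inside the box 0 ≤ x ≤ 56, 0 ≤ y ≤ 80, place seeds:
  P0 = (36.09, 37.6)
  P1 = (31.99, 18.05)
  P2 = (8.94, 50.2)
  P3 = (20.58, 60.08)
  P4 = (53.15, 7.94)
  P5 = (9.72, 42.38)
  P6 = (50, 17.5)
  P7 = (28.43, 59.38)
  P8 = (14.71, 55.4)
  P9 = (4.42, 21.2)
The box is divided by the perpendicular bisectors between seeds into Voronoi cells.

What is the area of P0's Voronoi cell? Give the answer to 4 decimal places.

Area of P0's cell: 712.4849

1. box [0,56]×[0,80]: [(0, 0) (56, 0) (56, 80) (0, 80)]
2. ⊥bis P0·P1 via (34.04,27.825): [(0, 34.9638) (56, 23.2196) (56, 80) (0, 80)]  |A|=2850.8648
3. ⊥bis P0·P2 via (22.515,43.9): [(16.7387, 31.4534) (56, 23.2196) (56, 80) (39.2686, 80)]  |A|=1520.7635
4. ⊥bis P0·P3 via (28.335,48.84): [(23.1461, 45.26) (16.7387, 31.4534) (56, 23.2196) (56, 67.9274)]  |A|=1031.8225
5. ⊥bis P0·P4 via (44.62,22.77): [(23.1461, 45.26) (16.7387, 31.4534) (48.2334, 24.8484) (56, 29.3156) (56, 67.9274)]  |A|=1008.1498
6. ⊥bis P0·P5 via (22.905,39.99): [(23.9623, 45.8231) (21.1884, 30.5202) (48.2334, 24.8484) (56, 29.3156) (56, 67.9274)]  |A|=968.9781
7. ⊥bis P0·P6 via (43.045,27.55): [(23.9623, 45.8231) (21.1884, 30.5202) (41.2557, 26.3117) (56, 36.5154) (56, 67.9274)]  |A|=894.6322
8. ⊥bis P0·P7 via (32.26,48.49): [(23.9137, 45.5546) (21.1884, 30.5202) (41.2557, 26.3117) (56, 36.5154) (56, 56.8393)]  |A|=712.9818
9. ⊥bis P0·P8 via (25.4,46.5): [(24.9024, 45.9023) (23.7191, 44.481) (21.1884, 30.5202) (41.2557, 26.3117) (56, 36.5154) (56, 56.8393)]  |A|=712.4849
10. ⊥bis P0·P9 via (20.255,29.4): [(24.9024, 45.9023) (23.7191, 44.481) (21.1884, 30.5202) (41.2557, 26.3117) (56, 36.5154) (56, 56.8393)]  |A|=712.4849
11. canonical 6-gon: [(24.9024, 45.9023) (23.7191, 44.481) (21.1884, 30.5202) (41.2557, 26.3117) (56, 36.5154) (56, 56.8393)]
12. shoelace: 712.4849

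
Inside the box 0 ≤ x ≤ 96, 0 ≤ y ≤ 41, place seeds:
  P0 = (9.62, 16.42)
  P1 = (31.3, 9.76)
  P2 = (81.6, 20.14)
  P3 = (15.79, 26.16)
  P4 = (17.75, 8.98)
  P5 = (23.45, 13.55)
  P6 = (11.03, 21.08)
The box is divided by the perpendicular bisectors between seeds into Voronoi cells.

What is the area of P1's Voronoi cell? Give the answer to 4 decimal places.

Area of P1's cell: 924.6080

1. box [0,96]×[0,41]: [(0, 0) (96, 0) (96, 41) (0, 41)]
2. ⊥bis P1·P0 via (20.46,13.09): [(16.4388, 0) (96, 0) (96, 41) (29.0338, 41)]  |A|=3003.8109
3. ⊥bis P1·P2 via (56.45,14.95): [(16.4388, 0) (59.5351, 0) (51.0743, 41) (29.0338, 41)]  |A|=1335.3033
4. ⊥bis P1·P3 via (23.545,17.96): [(21.3054, 15.8419) (16.4388, 0) (59.5351, 0) (51.0743, 41) (47.9071, 41)]  |A|=1097.8958
5. ⊥bis P1·P4 via (24.525,9.37): [(24.0055, 18.3955) (25.0644, 0) (59.5351, 0) (51.0743, 41) (47.9071, 41)]  |A|=1003.3864
6. ⊥bis P1·P5 via (27.375,11.655): [(36.1951, 29.9236) (24.7111, 6.1374) (25.0644, 0) (59.5351, 0) (51.0743, 41) (47.9071, 41)]  |A|=924.608
7. ⊥bis P1·P6 via (21.165,15.42): [(36.1951, 29.9236) (24.7111, 6.1374) (25.0644, 0) (59.5351, 0) (51.0743, 41) (47.9071, 41)]  |A|=924.608
8. canonical 6-gon: [(36.1951, 29.9236) (24.7111, 6.1374) (25.0644, 0) (59.5351, 0) (51.0743, 41) (47.9071, 41)]
9. shoelace: 924.608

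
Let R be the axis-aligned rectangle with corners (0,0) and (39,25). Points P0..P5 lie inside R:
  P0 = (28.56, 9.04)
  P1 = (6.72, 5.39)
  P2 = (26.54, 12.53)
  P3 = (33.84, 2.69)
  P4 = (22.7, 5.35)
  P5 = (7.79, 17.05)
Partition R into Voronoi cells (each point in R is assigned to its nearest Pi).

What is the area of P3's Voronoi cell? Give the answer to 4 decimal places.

1. box [0,39]×[0,25]: [(0, 0) (39, 0) (39, 25) (0, 25)]
2. ⊥bis P3·P0 via (31.2,5.865): [(24.1464, 0) (39, 0) (39, 12.3507)]  |A|=91.7256
3. ⊥bis P3·P1 via (20.28,4.04): [(24.1464, 0) (39, 0) (39, 12.3507)]  |A|=91.7256
4. ⊥bis P3·P2 via (30.19,7.61): [(24.1464, 0) (39, 0) (39, 12.3507)]  |A|=91.7256
5. ⊥bis P3·P4 via (28.27,4.02): [(28.0938, 3.2822) (27.3101, 0) (39, 0) (39, 12.3507)]  |A|=86.5337
6. ⊥bis P3·P5 via (20.815,9.87): [(28.0938, 3.2822) (27.3101, 0) (39, 0) (39, 12.3507)]  |A|=86.5337
7. canonical 4-gon: [(28.0938, 3.2822) (27.3101, 0) (39, 0) (39, 12.3507)]
8. shoelace: 86.5337

Area of P3's cell: 86.5337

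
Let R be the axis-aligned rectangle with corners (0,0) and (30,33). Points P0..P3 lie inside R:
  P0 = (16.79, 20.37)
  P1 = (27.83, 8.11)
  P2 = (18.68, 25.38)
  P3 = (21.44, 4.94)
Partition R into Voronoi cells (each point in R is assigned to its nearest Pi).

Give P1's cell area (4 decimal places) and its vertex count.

1. box [0,30]×[0,33]: [(0, 0) (30, 0) (30, 33) (0, 33)]
2. ⊥bis P1·P0 via (22.31,14.24): [(6.4964, 0) (30, 0) (30, 21.1648)]  |A|=248.7243
3. ⊥bis P1·P2 via (23.255,16.745): [(27.7173, 19.1092) (6.4964, 0) (30, 0) (30, 20.3186)]  |A|=247.7586
4. ⊥bis P1·P3 via (24.635,6.525): [(27.7173, 19.1092) (21.2716, 13.3049) (27.872, 0) (30, 0) (30, 20.3186)]  |A|=105.5584
5. canonical 5-gon: [(27.7173, 19.1092) (21.2716, 13.3049) (27.872, 0) (30, 0) (30, 20.3186)]
6. shoelace: 105.5584

Area of P1's cell: 105.5584 (5 vertices)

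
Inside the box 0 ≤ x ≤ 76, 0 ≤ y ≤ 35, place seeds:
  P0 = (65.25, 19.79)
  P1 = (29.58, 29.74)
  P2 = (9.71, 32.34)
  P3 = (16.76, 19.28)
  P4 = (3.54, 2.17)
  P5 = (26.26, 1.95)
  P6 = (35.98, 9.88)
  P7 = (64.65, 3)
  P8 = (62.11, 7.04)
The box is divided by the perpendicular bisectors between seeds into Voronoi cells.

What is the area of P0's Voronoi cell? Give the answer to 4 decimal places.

Area of P0's cell: 578.9117

1. box [0,76]×[0,35]: [(0, 0) (76, 0) (76, 35) (0, 35)]
2. ⊥bis P0·P1 via (47.415,24.765): [(40.5069, 0) (76, 0) (76, 35) (50.27, 35)]  |A|=1071.404
3. ⊥bis P0·P2 via (37.48,26.065): [(40.5069, 0) (76, 0) (76, 35) (50.27, 35)]  |A|=1071.404
4. ⊥bis P0·P3 via (41.005,19.535): [(41.1849, 2.4306) (41.2105, 0) (76, 0) (76, 35) (50.27, 35)]  |A|=1070.5489
5. ⊥bis P0·P4 via (34.395,10.98): [(41.1849, 2.4306) (41.2105, 0) (76, 0) (76, 35) (50.27, 35)]  |A|=1070.5489
6. ⊥bis P0·P5 via (45.755,10.87): [(44.3783, 13.8788) (50.7286, 0) (76, 0) (76, 35) (50.27, 35)]  |A|=1000.4717
7. ⊥bis P0·P6 via (50.615,14.835): [(47.3418, 24.5026) (55.6377, 0) (76, 0) (76, 35) (50.27, 35)]  |A|=886.0317
8. ⊥bis P0·P7 via (64.95,11.395): [(47.3418, 24.5026) (51.6184, 11.8714) (76, 11.0001) (76, 35) (50.27, 35)]  |A|=631.0668
9. ⊥bis P0·P8 via (63.68,13.415): [(47.3418, 24.5026) (49.951, 16.7961) (73.0589, 11.1052) (76, 11.0001) (76, 35) (50.27, 35)]  |A|=578.9117
10. canonical 6-gon: [(47.3418, 24.5026) (49.951, 16.7961) (73.0589, 11.1052) (76, 11.0001) (76, 35) (50.27, 35)]
11. shoelace: 578.9117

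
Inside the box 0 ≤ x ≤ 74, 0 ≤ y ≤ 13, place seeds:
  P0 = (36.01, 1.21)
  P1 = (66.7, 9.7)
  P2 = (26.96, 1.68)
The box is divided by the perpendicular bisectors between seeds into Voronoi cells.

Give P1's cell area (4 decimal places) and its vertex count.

1. box [0,74]×[0,13]: [(0, 0) (74, 0) (74, 13) (0, 13)]
2. ⊥bis P1·P0 via (51.355,5.455): [(52.8641, 0) (74, 0) (74, 13) (49.2678, 13)]  |A|=298.1431
3. ⊥bis P1·P2 via (46.83,5.69): [(52.8641, 0) (74, 0) (74, 13) (49.2678, 13)]  |A|=298.1431
4. canonical 4-gon: [(52.8641, 0) (74, 0) (74, 13) (49.2678, 13)]
5. shoelace: 298.1431

Area of P1's cell: 298.1431 (4 vertices)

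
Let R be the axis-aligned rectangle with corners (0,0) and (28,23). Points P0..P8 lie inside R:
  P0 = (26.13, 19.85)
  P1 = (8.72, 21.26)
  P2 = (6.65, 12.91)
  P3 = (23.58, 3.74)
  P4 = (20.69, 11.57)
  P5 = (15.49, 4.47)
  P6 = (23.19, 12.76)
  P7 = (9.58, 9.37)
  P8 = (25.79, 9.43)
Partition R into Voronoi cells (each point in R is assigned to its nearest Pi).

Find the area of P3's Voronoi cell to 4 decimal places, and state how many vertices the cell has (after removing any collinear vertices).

Area of P3's cell: 56.8481 (5 vertices)

1. box [0,28]×[0,23]: [(0, 0) (28, 0) (28, 23) (0, 23)]
2. ⊥bis P3·P0 via (24.855,11.795): [(0, 15.7292) (0, 0) (28, 0) (28, 11.2972)]  |A|=378.3697
3. ⊥bis P3·P1 via (16.15,12.5): [(16.8186, 13.0671) (1.4124, 0) (28, 0) (28, 11.2972)]  |A|=236.8699
4. ⊥bis P3·P2 via (15.115,8.325): [(17.6152, 12.941) (10.6058, 0) (28, 0) (28, 11.2972)]  |A|=171.2082
5. ⊥bis P3·P4 via (22.135,7.655): [(12.9073, 4.2491) (10.6058, 0) (28, 0) (28, 9.8197)]  |A|=111.058
6. ⊥bis P3·P5 via (19.535,4.105): [(19.7768, 6.7846) (19.1646, 0) (28, 0) (28, 9.8197)]  |A|=70.3472
7. ⊥bis P3·P6 via (23.385,8.25): [(23.7951, 8.2677) (19.7768, 6.7846) (19.1646, 0) (28, 0) (28, 8.4495)]  |A|=67.4665
8. ⊥bis P3·P7 via (16.58,6.555): [(23.7951, 8.2677) (19.7768, 6.7846) (19.1646, 0) (28, 0) (28, 8.4495)]  |A|=67.4665
9. ⊥bis P3·P8 via (24.685,6.585): [(22.0299, 7.6162) (19.7768, 6.7846) (19.1646, 0) (28, 0) (28, 5.2975)]  |A|=56.8481
10. canonical 5-gon: [(22.0299, 7.6162) (19.7768, 6.7846) (19.1646, 0) (28, 0) (28, 5.2975)]
11. shoelace: 56.8481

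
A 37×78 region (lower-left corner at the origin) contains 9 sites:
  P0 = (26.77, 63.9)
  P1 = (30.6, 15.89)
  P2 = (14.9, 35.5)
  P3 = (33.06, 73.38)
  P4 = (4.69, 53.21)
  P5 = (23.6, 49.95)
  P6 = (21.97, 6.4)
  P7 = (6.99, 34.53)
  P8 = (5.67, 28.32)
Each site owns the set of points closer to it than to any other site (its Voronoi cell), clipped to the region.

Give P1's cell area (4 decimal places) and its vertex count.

Area of P1's cell: 367.5237 (5 vertices)

1. box [0,37]×[0,78]: [(0, 0) (37, 0) (37, 78) (0, 78)]
2. ⊥bis P1·P0 via (28.685,39.895): [(0, 37.6067) (0, 0) (37, 0) (37, 40.5583)]  |A|=1446.0522
3. ⊥bis P1·P2 via (22.75,25.695): [(0, 7.4811) (0, 0) (37, 0) (37, 37.1037)]  |A|=824.8188
4. ⊥bis P1·P3 via (31.83,44.635): [(0, 7.4811) (0, 0) (37, 0) (37, 37.1037)]  |A|=824.8188
5. ⊥bis P1·P4 via (17.645,34.55): [(0, 7.4811) (0, 0) (37, 0) (37, 37.1037)]  |A|=824.8188
6. ⊥bis P1·P5 via (27.1,32.92): [(33.3887, 34.2124) (0, 7.4811) (0, 0) (37, 0) (37, 34.9546)]  |A|=820.9383
7. ⊥bis P1·P6 via (26.285,11.145): [(33.3887, 34.2124) (16.1211, 20.3878) (37, 1.401) (37, 34.9546)]  |A|=368.8361
8. ⊥bis P1·P7 via (18.795,25.21): [(33.3887, 34.2124) (16.1211, 20.3878) (37, 1.401) (37, 34.9546)]  |A|=368.8361
9. ⊥bis P1·P8 via (18.135,22.105): [(33.3887, 34.2124) (18.048, 21.9305) (16.9177, 19.6635) (37, 1.401) (37, 34.9546)]  |A|=367.5237
10. canonical 5-gon: [(33.3887, 34.2124) (18.048, 21.9305) (16.9177, 19.6635) (37, 1.401) (37, 34.9546)]
11. shoelace: 367.5237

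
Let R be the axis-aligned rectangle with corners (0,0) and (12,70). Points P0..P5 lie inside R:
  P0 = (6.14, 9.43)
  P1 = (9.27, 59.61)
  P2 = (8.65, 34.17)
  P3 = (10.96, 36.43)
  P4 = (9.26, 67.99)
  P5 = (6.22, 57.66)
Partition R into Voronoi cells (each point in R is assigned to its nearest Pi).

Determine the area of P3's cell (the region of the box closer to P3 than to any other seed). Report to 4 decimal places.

1. box [0,12]×[0,70]: [(0, 0) (12, 0) (12, 70) (0, 70)]
2. ⊥bis P3·P0 via (8.55,22.93): [(0, 24.4563) (12, 22.3141) (12, 70) (0, 70)]  |A|=559.3773
3. ⊥bis P3·P1 via (10.115,48.02): [(0, 47.2825) (0, 24.4563) (12, 22.3141) (12, 48.1574)]  |A|=292.0172
4. ⊥bis P3·P2 via (9.805,35.3): [(0, 47.2825) (0, 45.3219) (12, 33.0564) (12, 48.1574)]  |A|=102.3696
5. ⊥bis P3·P4 via (10.11,52.21): [(0, 47.2825) (0, 45.3219) (12, 33.0564) (12, 48.1574)]  |A|=102.3696
6. ⊥bis P3·P5 via (8.59,47.045): [(0.1564, 45.162) (12, 33.0564) (12, 47.8063)]  |A|=87.3459
7. canonical 3-gon: [(0.1564, 45.162) (12, 33.0564) (12, 47.8063)]
8. shoelace: 87.3459

Area of P3's cell: 87.3459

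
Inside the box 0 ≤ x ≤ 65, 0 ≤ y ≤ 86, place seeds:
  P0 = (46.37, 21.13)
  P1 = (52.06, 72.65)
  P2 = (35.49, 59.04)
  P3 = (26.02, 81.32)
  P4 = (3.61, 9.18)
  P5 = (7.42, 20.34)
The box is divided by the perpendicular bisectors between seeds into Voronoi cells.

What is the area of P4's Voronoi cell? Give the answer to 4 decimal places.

Area of P4's cell: 333.7315

1. box [0,65]×[0,86]: [(0, 0) (65, 0) (65, 86) (0, 86)]
2. ⊥bis P4·P0 via (24.99,15.155): [(0, 0) (29.2253, 0) (5.1912, 86) (0, 86)]  |A|=1479.9093
3. ⊥bis P4·P1 via (27.835,40.915): [(0, 62.1629) (0, 0) (29.2253, 0) (15.0671, 50.6614)]  |A|=1208.6064
4. ⊥bis P4·P2 via (19.55,34.11): [(0, 46.6101) (0, 0) (29.2253, 0) (19.7238, 33.9989)]  |A|=956.4773
5. ⊥bis P4·P3 via (14.815,45.25): [(0, 46.6101) (0, 0) (29.2253, 0) (19.7238, 33.9989)]  |A|=956.4773
6. ⊥bis P4·P5 via (5.515,14.76): [(0, 16.6428) (0, 0) (29.2253, 0) (27.1661, 7.3684)]  |A|=333.7315
7. canonical 4-gon: [(0, 16.6428) (0, 0) (29.2253, 0) (27.1661, 7.3684)]
8. shoelace: 333.7315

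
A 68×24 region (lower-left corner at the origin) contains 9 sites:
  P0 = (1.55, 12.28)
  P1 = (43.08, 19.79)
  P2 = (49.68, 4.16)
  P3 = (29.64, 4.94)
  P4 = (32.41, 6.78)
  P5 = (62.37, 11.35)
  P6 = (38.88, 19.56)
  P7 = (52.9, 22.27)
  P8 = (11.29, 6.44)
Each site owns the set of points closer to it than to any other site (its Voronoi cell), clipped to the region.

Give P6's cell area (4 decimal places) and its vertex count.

1. box [0,68]×[0,24]: [(0, 0) (68, 0) (68, 24) (0, 24)]
2. ⊥bis P6·P0 via (20.215,15.92): [(23.3197, 0) (68, 0) (68, 24) (18.6393, 24)]  |A|=1128.4928
3. ⊥bis P6·P1 via (40.98,19.675): [(23.3197, 0) (42.0574, 0) (40.7432, 24) (18.6393, 24)]  |A|=490.0999
4. ⊥bis P6·P2 via (44.28,11.86): [(23.3197, 0) (27.3685, 0) (41.5142, 9.9203) (40.7432, 24) (18.6393, 24)]  |A|=417.2404
5. ⊥bis P6·P3 via (34.26,12.25): [(19.0569, 21.8585) (39.8229, 8.7342) (41.5142, 9.9203) (40.7432, 24) (18.6393, 24)]  |A|=200.5749
6. ⊥bis P6·P4 via (35.645,13.17): [(19.0569, 21.8585) (21.3681, 20.3978) (41.4985, 10.2066) (40.7432, 24) (18.6393, 24)]  |A|=176.9651
7. ⊥bis P6·P5 via (50.625,15.455): [(19.0569, 21.8585) (21.3681, 20.3978) (41.4985, 10.2066) (40.7432, 24) (18.6393, 24)]  |A|=176.9651
8. ⊥bis P6·P7 via (45.89,20.915): [(19.0569, 21.8585) (21.3681, 20.3978) (41.4985, 10.2066) (40.7432, 24) (18.6393, 24)]  |A|=176.9651
9. ⊥bis P6·P8 via (25.085,13): [(21.6302, 20.2651) (41.4985, 10.2066) (40.7432, 24) (19.8541, 24)]  |A|=172.2358
10. canonical 4-gon: [(21.6302, 20.2651) (41.4985, 10.2066) (40.7432, 24) (19.8541, 24)]
11. shoelace: 172.2358

Area of P6's cell: 172.2358 (4 vertices)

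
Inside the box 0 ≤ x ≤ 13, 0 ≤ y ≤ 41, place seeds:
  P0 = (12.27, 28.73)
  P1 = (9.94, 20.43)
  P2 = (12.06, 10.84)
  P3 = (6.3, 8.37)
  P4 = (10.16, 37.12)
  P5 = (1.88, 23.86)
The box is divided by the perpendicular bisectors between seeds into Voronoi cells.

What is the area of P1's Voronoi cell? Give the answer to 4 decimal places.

Area of P1's cell: 75.3939

1. box [0,13]×[0,41]: [(0, 0) (13, 0) (13, 41) (0, 41)]
2. ⊥bis P1·P0 via (11.105,24.58): [(0, 27.6974) (0, 0) (13, 0) (13, 24.048)]  |A|=336.3455
3. ⊥bis P1·P2 via (11,15.635): [(0, 27.6974) (0, 13.2033) (13, 16.0771) (13, 24.048)]  |A|=146.0227
4. ⊥bis P1·P3 via (8.12,14.4): [(0, 27.6974) (0, 16.8508) (6.9757, 14.7454) (13, 16.0771) (13, 24.048)]  |A|=133.3007
5. ⊥bis P1·P4 via (10.05,28.775): [(0, 27.6974) (0, 16.8508) (6.9757, 14.7454) (13, 16.0771) (13, 24.048)]  |A|=133.3007
6. ⊥bis P1·P5 via (5.91,22.145): [(7.39, 25.6229) (3.2408, 15.8727) (6.9757, 14.7454) (13, 16.0771) (13, 24.048)]  |A|=75.3939
7. canonical 5-gon: [(7.39, 25.6229) (3.2408, 15.8727) (6.9757, 14.7454) (13, 16.0771) (13, 24.048)]
8. shoelace: 75.3939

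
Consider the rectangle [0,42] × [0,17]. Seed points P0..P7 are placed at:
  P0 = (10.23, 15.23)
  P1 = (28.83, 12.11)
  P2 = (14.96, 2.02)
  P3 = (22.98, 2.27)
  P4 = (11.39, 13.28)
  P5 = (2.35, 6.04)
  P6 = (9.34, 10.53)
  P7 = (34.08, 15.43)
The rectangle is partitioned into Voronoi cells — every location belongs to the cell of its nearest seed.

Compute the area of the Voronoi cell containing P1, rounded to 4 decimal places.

Area of P1's cell: 153.9089

1. box [0,42]×[0,17]: [(0, 0) (42, 0) (42, 17) (0, 17)]
2. ⊥bis P1·P0 via (19.53,13.67): [(17.237, 0) (42, 0) (42, 17) (20.0886, 17)]  |A|=396.7328
3. ⊥bis P1·P2 via (21.895,7.065): [(19.0728, 10.9445) (27.0346, 0) (42, 0) (42, 17) (20.0886, 17)]  |A|=343.1181
4. ⊥bis P1·P3 via (25.905,7.19): [(19.1197, 11.2239) (37.9989, 0) (42, 0) (42, 17) (20.0886, 17)]  |A|=280.2172
5. ⊥bis P1·P4 via (20.11,12.695): [(19.9771, 10.7142) (37.9989, 0) (42, 0) (42, 17) (20.3988, 17)]  |A|=276.5189
6. ⊥bis P1·P5 via (15.59,9.075): [(19.9771, 10.7142) (37.9989, 0) (42, 0) (42, 17) (20.3988, 17)]  |A|=276.5189
7. ⊥bis P1·P6 via (19.085,11.32): [(19.9771, 10.7142) (37.9989, 0) (42, 0) (42, 17) (20.3988, 17)]  |A|=276.5189
8. ⊥bis P1·P7 via (31.455,13.77): [(19.9771, 10.7142) (37.9989, 0) (40.1629, 0) (29.4124, 17) (20.3988, 17)]  |A|=153.9089
9. canonical 5-gon: [(19.9771, 10.7142) (37.9989, 0) (40.1629, 0) (29.4124, 17) (20.3988, 17)]
10. shoelace: 153.9089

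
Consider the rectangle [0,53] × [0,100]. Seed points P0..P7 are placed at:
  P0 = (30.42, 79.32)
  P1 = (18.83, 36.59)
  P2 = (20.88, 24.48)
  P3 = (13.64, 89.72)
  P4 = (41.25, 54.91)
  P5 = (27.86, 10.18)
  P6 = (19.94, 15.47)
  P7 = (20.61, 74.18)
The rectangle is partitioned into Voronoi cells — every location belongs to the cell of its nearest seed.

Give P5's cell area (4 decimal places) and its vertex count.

Area of P5's cell: 738.5308 (5 vertices)

1. box [0,53]×[0,100]: [(0, 0) (53, 0) (53, 100) (0, 100)]
2. ⊥bis P5·P0 via (29.14,44.75): [(0, 45.8289) (0, 0) (53, 0) (53, 43.8666)]  |A|=2376.9307
3. ⊥bis P5·P1 via (23.345,23.385): [(0, 15.403) (0, 0) (53, 0) (53, 33.5245)]  |A|=1296.5785
4. ⊥bis P5·P2 via (24.37,17.33): [(0, 5.4347) (0, 0) (53, 0) (53, 31.3046)]  |A|=973.593
5. ⊥bis P5·P3 via (20.75,49.95): [(0, 5.4347) (0, 0) (53, 0) (53, 31.3046)]  |A|=973.593
6. ⊥bis P5·P4 via (34.555,32.545): [(47.5633, 28.6509) (0, 5.4347) (0, 0) (53, 0) (53, 27.0235)]  |A|=961.9552
7. ⊥bis P5·P6 via (23.9,12.825): [(47.5633, 28.6509) (28.1372, 19.1688) (15.3338, 0) (53, 0) (53, 27.0235)]  |A|=738.5308
8. ⊥bis P5·P7 via (24.235,42.18): [(47.5633, 28.6509) (28.1372, 19.1688) (15.3338, 0) (53, 0) (53, 27.0235)]  |A|=738.5308
9. canonical 5-gon: [(47.5633, 28.6509) (28.1372, 19.1688) (15.3338, 0) (53, 0) (53, 27.0235)]
10. shoelace: 738.5308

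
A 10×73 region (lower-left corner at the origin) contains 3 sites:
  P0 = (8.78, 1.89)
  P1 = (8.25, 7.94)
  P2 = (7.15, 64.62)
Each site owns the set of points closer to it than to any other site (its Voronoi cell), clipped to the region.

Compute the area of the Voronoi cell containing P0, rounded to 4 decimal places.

1. box [0,10]×[0,73]: [(0, 0) (10, 0) (10, 73) (0, 73)]
2. ⊥bis P0·P1 via (8.515,4.915): [(0, 4.1691) (0, 0) (10, 0) (10, 5.0451)]  |A|=46.0707
3. ⊥bis P0·P2 via (7.965,33.255): [(0, 4.1691) (0, 0) (10, 0) (10, 5.0451)]  |A|=46.0707
4. canonical 4-gon: [(0, 4.1691) (0, 0) (10, 0) (10, 5.0451)]
5. shoelace: 46.0707

Area of P0's cell: 46.0707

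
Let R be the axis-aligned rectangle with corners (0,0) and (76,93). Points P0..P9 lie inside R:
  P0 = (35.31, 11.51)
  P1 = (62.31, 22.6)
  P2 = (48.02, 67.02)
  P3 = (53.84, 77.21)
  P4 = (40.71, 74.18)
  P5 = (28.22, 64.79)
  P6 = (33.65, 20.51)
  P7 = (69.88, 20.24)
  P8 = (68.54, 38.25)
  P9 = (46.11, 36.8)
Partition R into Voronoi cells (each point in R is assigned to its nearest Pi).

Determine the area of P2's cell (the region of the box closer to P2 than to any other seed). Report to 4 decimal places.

1. box [0,76]×[0,93]: [(0, 0) (76, 0) (76, 93) (0, 93)]
2. ⊥bis P2·P0 via (41.665,39.265): [(0, 48.8049) (76, 31.4034) (76, 93) (0, 93)]  |A|=4020.0833
3. ⊥bis P2·P1 via (55.165,44.81): [(0, 48.8049) (39.4822, 39.7648) (76, 51.5127) (76, 93) (0, 93)]  |A|=3652.9098
4. ⊥bis P2·P3 via (50.93,72.115): [(0, 48.8049) (39.4822, 39.7648) (76, 51.5127) (76, 57.7963) (14.3633, 93) (0, 93)]  |A|=2567.9905
5. ⊥bis P2·P4 via (44.365,70.6): [(18.8007, 44.5002) (39.4822, 39.7648) (76, 51.5127) (76, 57.7963) (47.6717, 73.976)]  |A|=1038.715
6. ⊥bis P2·P5 via (38.12,65.905): [(38.2898, 64.3975) (41.0088, 40.2559) (76, 51.5127) (76, 57.7963) (47.6717, 73.976)]  |A|=767.7235
7. ⊥bis P2·P6 via (40.835,43.765): [(38.2898, 64.3975) (40.6056, 43.8359) (46.4877, 42.0185) (76, 51.5127) (76, 57.7963) (47.6717, 73.976)]  |A|=757.5609
8. ⊥bis P2·P7 via (58.95,43.63): [(38.2898, 64.3975) (40.6056, 43.8359) (46.4877, 42.0185) (75.4183, 51.3255) (76, 51.5974) (76, 57.7963) (47.6717, 73.976)]  |A|=757.5363
9. ⊥bis P2·P8 via (58.28,52.635): [(38.2898, 64.3975) (40.6056, 43.8359) (44.3299, 42.6852) (70.1783, 61.1214) (47.6717, 73.976)]  |A|=541.3391
10. ⊥bis P2·P9 via (47.065,51.91): [(38.2898, 64.3975) (39.6434, 52.3791) (56.4334, 51.3179) (70.1783, 61.1214) (47.6717, 73.976)]  |A|=447.0905
11. canonical 5-gon: [(38.2898, 64.3975) (39.6434, 52.3791) (56.4334, 51.3179) (70.1783, 61.1214) (47.6717, 73.976)]
12. shoelace: 447.0905

Area of P2's cell: 447.0905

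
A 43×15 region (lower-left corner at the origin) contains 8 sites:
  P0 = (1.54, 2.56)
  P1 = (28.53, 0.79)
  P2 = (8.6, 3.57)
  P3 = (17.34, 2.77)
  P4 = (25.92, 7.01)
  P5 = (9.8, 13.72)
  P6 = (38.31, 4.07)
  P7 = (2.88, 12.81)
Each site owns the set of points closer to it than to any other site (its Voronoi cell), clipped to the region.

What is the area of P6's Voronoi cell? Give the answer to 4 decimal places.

1. box [0,43]×[0,15]: [(0, 0) (43, 0) (43, 15) (0, 15)]
2. ⊥bis P6·P0 via (19.925,3.315): [(20.0611, 0) (43, 0) (43, 15) (19.4451, 15)]  |A|=348.7029
3. ⊥bis P6·P1 via (33.42,2.43): [(34.235, 0) (43, 0) (43, 15) (29.2043, 15)]  |A|=169.2055
4. ⊥bis P6·P2 via (23.455,3.82): [(34.235, 0) (43, 0) (43, 15) (29.2043, 15)]  |A|=169.2055
5. ⊥bis P6·P3 via (27.825,3.42): [(34.235, 0) (43, 0) (43, 15) (29.2043, 15)]  |A|=169.2055
6. ⊥bis P6·P4 via (32.115,5.54): [(32.2236, 5.9975) (34.235, 0) (43, 0) (43, 15) (34.3597, 15)]  |A|=145.9994
7. ⊥bis P6·P5 via (24.055,8.895): [(32.2236, 5.9975) (34.235, 0) (43, 0) (43, 15) (34.3597, 15)]  |A|=145.9994
8. ⊥bis P6·P7 via (20.595,8.44): [(32.2236, 5.9975) (34.235, 0) (43, 0) (43, 15) (34.3597, 15)]  |A|=145.9994
9. canonical 5-gon: [(32.2236, 5.9975) (34.235, 0) (43, 0) (43, 15) (34.3597, 15)]
10. shoelace: 145.9994

Area of P6's cell: 145.9994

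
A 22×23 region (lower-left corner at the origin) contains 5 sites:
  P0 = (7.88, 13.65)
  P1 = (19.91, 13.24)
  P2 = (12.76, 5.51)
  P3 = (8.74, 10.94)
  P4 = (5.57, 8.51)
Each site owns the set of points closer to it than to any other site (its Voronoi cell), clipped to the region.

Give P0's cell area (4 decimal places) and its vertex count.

1. box [0,22]×[0,23]: [(0, 0) (22, 0) (22, 23) (0, 23)]
2. ⊥bis P0·P1 via (13.895,13.445): [(0, 0) (13.4368, 0) (14.2206, 23) (0, 23)]  |A|=318.0604
3. ⊥bis P0·P2 via (10.32,9.58): [(0, 3.3931) (13.8351, 11.6873) (14.2206, 23) (0, 23)]  |A|=216.0686
4. ⊥bis P0·P3 via (8.31,12.295): [(0, 9.6579) (13.9164, 14.0742) (14.2206, 23) (0, 23)]  |A|=156.303
5. ⊥bis P0·P4 via (6.725,11.08): [(0, 14.1023) (5.7964, 11.4973) (13.9164, 14.0742) (14.2206, 23) (0, 23)]  |A|=143.4221
6. canonical 5-gon: [(0, 14.1023) (5.7964, 11.4973) (13.9164, 14.0742) (14.2206, 23) (0, 23)]
7. shoelace: 143.4221

Area of P0's cell: 143.4221 (5 vertices)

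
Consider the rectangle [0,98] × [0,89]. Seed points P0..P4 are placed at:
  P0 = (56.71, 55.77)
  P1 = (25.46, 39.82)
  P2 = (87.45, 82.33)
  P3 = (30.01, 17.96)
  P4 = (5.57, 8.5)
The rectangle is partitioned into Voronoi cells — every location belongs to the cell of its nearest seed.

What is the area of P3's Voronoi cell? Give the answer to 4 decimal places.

1. box [0,98]×[0,89]: [(0, 0) (98, 0) (98, 89) (0, 89)]
2. ⊥bis P3·P0 via (43.36,36.865): [(0, 67.4842) (0, 0) (95.5647, 0)]  |A|=3224.5539
3. ⊥bis P3·P1 via (27.735,28.89): [(48.5254, 33.2174) (0, 23.1172) (0, 0) (95.5647, 0)]  |A|=2148.0893
4. ⊥bis P3·P2 via (58.73,50.145): [(48.5254, 33.2174) (0, 23.1172) (0, 0) (95.5647, 0)]  |A|=2148.0893
5. ⊥bis P3·P4 via (17.79,13.23): [(48.5254, 33.2174) (12.9219, 25.8068) (22.9109, 0) (95.5647, 0)]  |A|=1703.1018
6. canonical 4-gon: [(48.5254, 33.2174) (12.9219, 25.8068) (22.9109, 0) (95.5647, 0)]
7. shoelace: 1703.1018

Area of P3's cell: 1703.1018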